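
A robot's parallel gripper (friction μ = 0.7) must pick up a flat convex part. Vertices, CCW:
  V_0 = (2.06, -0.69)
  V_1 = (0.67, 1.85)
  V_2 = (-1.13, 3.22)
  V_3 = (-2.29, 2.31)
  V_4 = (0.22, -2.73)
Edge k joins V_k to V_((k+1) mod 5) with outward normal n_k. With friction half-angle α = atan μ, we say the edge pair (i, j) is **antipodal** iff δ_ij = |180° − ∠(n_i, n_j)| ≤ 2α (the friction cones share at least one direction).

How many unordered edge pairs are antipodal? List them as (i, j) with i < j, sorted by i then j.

α = atan 0.7 = 34.99°;  2α = 69.98°
n_0 = (+0.8772, +0.4801)
n_1 = (+0.6056, +0.7957)
n_2 = (-0.6172, +0.7868)
n_3 = (-0.8951, -0.4458)
n_4 = (+0.7426, -0.6698)
  (0,1): δ = 155.96°  ·
  (0,2): δ = 80.58°  ·
  (0,3): δ = 2.22°  ✓
  (0,4): δ = 109.26°  ·
  (1,2): δ = 104.61°  ·
  (1,3): δ = 26.25°  ✓
  (1,4): δ = 85.23°  ·
  (2,3): δ = 101.64°  ·
  (2,4): δ = 9.84°  ✓
  (3,4): δ = 68.52°  ✓
antipodal pairs: 4

count = 4; pairs: (0,3), (1,3), (2,4), (3,4)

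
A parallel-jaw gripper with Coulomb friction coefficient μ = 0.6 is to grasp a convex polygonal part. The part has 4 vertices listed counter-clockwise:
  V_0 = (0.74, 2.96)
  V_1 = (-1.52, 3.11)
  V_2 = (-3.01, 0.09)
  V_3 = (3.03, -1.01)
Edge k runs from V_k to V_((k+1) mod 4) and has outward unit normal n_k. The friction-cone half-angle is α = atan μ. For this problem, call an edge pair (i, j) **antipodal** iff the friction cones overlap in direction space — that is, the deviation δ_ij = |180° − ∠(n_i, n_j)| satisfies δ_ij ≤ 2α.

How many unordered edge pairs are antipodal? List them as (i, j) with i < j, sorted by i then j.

count = 3; pairs: (0,2), (1,3), (2,3)

α = atan 0.6 = 30.96°;  2α = 61.93°
n_0 = (+0.0662, +0.9978)
n_1 = (-0.8968, +0.4425)
n_2 = (-0.1792, -0.9838)
n_3 = (+0.8662, +0.4997)
  (0,1): δ = 112.46°  ·
  (0,2): δ = 6.52°  ✓
  (0,3): δ = 123.77°  ·
  (1,2): δ = 74.06°  ·
  (1,3): δ = 56.24°  ✓
  (2,3): δ = 49.70°  ✓
antipodal pairs: 3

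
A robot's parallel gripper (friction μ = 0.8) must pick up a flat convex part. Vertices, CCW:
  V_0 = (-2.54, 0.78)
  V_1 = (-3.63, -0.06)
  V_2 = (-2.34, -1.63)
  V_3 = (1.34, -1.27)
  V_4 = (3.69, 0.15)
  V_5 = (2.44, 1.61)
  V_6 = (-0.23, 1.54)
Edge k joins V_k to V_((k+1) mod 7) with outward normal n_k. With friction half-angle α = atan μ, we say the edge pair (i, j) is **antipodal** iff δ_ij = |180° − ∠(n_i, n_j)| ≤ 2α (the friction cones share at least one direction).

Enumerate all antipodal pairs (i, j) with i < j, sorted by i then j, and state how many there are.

α = atan 0.8 = 38.66°;  2α = 77.32°
n_0 = (-0.6104, +0.7921)
n_1 = (-0.7726, -0.6348)
n_2 = (+0.0974, -0.9952)
n_3 = (+0.5172, -0.8559)
n_4 = (+0.7596, +0.6504)
n_5 = (-0.0262, +0.9997)
n_6 = (-0.3125, +0.9499)
  (0,1): δ = 88.21°  ·
  (0,2): δ = 32.03°  ✓
  (0,3): δ = 6.48°  ✓
  (0,4): δ = 92.95°  ·
  (0,5): δ = 143.88°  ·
  (0,6): δ = 160.59°  ·
  (1,2): δ = 123.82°  ·
  (1,3): δ = 98.27°  ·
  (1,4): δ = 1.16°  ✓
  (1,5): δ = 52.09°  ✓
  (1,6): δ = 68.80°  ✓
  (2,3): δ = 154.44°  ·
  (2,4): δ = 55.02°  ✓
  (2,5): δ = 4.09°  ✓
  (2,6): δ = 12.62°  ✓
  (3,4): δ = 80.57°  ·
  (3,5): δ = 29.64°  ✓
  (3,6): δ = 12.93°  ✓
  (4,5): δ = 129.07°  ·
  (4,6): δ = 112.36°  ·
  (5,6): δ = 163.29°  ·
antipodal pairs: 10

count = 10; pairs: (0,2), (0,3), (1,4), (1,5), (1,6), (2,4), (2,5), (2,6), (3,5), (3,6)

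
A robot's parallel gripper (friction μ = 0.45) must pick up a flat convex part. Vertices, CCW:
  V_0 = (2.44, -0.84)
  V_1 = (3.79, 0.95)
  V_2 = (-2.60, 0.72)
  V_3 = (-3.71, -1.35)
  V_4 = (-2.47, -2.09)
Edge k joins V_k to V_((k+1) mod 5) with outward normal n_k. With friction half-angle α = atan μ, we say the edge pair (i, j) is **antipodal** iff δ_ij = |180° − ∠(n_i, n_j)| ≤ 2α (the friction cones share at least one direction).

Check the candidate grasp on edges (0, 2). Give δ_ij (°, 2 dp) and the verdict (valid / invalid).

α = atan 0.45 = 24.23°;  2α = 48.46°
edge 0: e_0 = (+1.35, +1.79);  n_0 = (+0.7984, -0.6021)
edge 2: e_2 = (-1.11, -2.07);  n_2 = (-0.8813, +0.4726)
∠(n_0, n_2) = 171.18°
δ = |180° − 171.18°| = 8.82°
8.82° ≤ 2α = 48.46°  →  valid

δ = 8.82°, valid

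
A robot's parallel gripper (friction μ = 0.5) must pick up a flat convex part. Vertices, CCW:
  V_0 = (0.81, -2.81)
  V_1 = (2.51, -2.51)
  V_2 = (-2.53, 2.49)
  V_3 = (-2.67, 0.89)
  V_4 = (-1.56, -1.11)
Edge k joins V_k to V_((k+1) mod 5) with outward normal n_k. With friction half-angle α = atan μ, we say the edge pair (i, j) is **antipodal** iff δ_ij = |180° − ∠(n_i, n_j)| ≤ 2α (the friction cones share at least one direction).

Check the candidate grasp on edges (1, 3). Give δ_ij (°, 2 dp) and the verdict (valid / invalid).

α = atan 0.5 = 26.57°;  2α = 53.13°
edge 1: e_1 = (-5.04, +5.00);  n_1 = (+0.7043, +0.7099)
edge 3: e_3 = (+1.11, -2.00);  n_3 = (-0.8744, -0.4853)
∠(n_1, n_3) = 163.80°
δ = |180° − 163.80°| = 16.20°
16.20° ≤ 2α = 53.13°  →  valid

δ = 16.20°, valid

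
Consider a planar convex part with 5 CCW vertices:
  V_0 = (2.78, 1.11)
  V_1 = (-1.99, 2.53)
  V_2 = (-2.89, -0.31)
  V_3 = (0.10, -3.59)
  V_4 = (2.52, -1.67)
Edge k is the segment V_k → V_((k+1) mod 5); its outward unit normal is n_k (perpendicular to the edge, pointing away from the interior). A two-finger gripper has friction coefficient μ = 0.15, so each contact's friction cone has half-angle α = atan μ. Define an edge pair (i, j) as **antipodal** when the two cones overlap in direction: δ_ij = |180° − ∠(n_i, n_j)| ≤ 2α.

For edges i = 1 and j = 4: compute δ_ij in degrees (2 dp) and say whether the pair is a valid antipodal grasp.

δ = 12.24°, valid

α = atan 0.15 = 8.53°;  2α = 17.06°
edge 1: e_1 = (-0.90, -2.84);  n_1 = (-0.9533, +0.3021)
edge 4: e_4 = (+0.26, +2.78);  n_4 = (+0.9957, -0.0931)
∠(n_1, n_4) = 167.76°
δ = |180° − 167.76°| = 12.24°
12.24° ≤ 2α = 17.06°  →  valid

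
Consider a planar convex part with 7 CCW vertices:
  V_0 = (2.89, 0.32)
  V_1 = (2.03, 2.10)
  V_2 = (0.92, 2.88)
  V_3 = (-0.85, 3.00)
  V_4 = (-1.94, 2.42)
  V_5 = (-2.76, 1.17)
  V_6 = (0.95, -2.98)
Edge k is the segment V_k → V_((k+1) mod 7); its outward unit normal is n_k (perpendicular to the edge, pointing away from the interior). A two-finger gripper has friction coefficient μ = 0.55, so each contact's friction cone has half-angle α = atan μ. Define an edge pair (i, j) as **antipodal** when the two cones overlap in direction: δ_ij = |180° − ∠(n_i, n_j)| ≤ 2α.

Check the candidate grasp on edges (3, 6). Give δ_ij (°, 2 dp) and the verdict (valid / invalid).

δ = 31.53°, valid

α = atan 0.55 = 28.81°;  2α = 57.62°
edge 3: e_3 = (-1.09, -0.58);  n_3 = (-0.4697, +0.8828)
edge 6: e_6 = (+1.94, +3.30);  n_6 = (+0.8621, -0.5068)
∠(n_3, n_6) = 148.47°
δ = |180° − 148.47°| = 31.53°
31.53° ≤ 2α = 57.62°  →  valid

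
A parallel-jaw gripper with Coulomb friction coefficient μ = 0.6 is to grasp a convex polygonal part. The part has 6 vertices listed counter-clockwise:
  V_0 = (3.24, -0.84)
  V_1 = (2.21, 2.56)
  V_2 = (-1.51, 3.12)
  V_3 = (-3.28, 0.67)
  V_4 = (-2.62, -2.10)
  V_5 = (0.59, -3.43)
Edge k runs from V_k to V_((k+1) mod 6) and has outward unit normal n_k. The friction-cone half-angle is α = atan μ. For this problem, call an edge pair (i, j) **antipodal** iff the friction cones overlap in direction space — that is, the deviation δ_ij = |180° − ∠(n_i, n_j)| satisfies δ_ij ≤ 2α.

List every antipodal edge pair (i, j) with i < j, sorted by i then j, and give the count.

count = 7; pairs: (0,2), (0,3), (0,4), (1,4), (1,5), (2,5), (3,5)

α = atan 0.6 = 30.96°;  2α = 61.93°
n_0 = (+0.9570, +0.2899)
n_1 = (+0.1489, +0.9889)
n_2 = (-0.8106, +0.5856)
n_3 = (-0.9728, -0.2318)
n_4 = (-0.3828, -0.9238)
n_5 = (+0.6990, -0.7152)
  (0,1): δ = 115.41°  ·
  (0,2): δ = 52.70°  ✓
  (0,3): δ = 3.45°  ✓
  (0,4): δ = 50.64°  ✓
  (0,5): δ = 117.49°  ·
  (1,2): δ = 117.29°  ·
  (1,3): δ = 68.04°  ·
  (1,4): δ = 13.94°  ✓
  (1,5): δ = 52.90°  ✓
  (2,3): δ = 130.75°  ·
  (2,4): δ = 76.66°  ·
  (2,5): δ = 9.81°  ✓
  (3,4): δ = 125.91°  ·
  (3,5): δ = 59.06°  ✓
  (4,5): δ = 113.15°  ·
antipodal pairs: 7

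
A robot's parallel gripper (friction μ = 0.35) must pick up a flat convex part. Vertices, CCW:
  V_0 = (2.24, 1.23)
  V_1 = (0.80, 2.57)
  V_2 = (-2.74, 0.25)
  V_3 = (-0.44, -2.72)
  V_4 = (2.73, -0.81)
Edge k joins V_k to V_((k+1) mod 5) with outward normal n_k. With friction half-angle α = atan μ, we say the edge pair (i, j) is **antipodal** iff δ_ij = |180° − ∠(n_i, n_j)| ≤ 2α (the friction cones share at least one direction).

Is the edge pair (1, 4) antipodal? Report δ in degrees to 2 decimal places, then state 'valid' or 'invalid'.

δ = 70.27°, invalid

α = atan 0.35 = 19.29°;  2α = 38.58°
edge 1: e_1 = (-3.54, -2.32);  n_1 = (-0.5481, +0.8364)
edge 4: e_4 = (-0.49, +2.04);  n_4 = (+0.9723, +0.2336)
∠(n_1, n_4) = 109.73°
δ = |180° − 109.73°| = 70.27°
70.27° > 2α = 38.58°  →  invalid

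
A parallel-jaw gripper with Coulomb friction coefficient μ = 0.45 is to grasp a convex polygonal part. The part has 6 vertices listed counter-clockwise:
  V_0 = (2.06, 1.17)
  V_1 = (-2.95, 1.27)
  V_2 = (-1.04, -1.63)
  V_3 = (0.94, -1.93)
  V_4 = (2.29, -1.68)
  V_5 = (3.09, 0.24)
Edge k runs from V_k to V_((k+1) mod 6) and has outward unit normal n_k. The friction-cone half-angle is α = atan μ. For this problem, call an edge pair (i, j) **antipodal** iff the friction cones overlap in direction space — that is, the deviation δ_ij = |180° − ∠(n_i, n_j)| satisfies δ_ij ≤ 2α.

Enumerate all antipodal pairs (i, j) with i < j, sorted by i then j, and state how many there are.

α = atan 0.45 = 24.23°;  2α = 48.46°
n_0 = (+0.0200, +0.9998)
n_1 = (-0.8351, -0.5500)
n_2 = (-0.1498, -0.9887)
n_3 = (+0.1821, -0.9833)
n_4 = (+0.9231, -0.3846)
n_5 = (+0.6702, +0.7422)
  (0,1): δ = 55.49°  ·
  (0,2): δ = 7.47°  ✓
  (0,3): δ = 11.63°  ✓
  (0,4): δ = 68.52°  ·
  (0,5): δ = 139.06°  ·
  (1,2): δ = 131.99°  ·
  (1,3): δ = 112.88°  ·
  (1,4): δ = 55.99°  ·
  (1,5): δ = 14.55°  ✓
  (2,3): δ = 160.89°  ·
  (2,4): δ = 104.00°  ·
  (2,5): δ = 33.46°  ✓
  (3,4): δ = 123.11°  ·
  (3,5): δ = 52.57°  ·
  (4,5): δ = 109.46°  ·
antipodal pairs: 4

count = 4; pairs: (0,2), (0,3), (1,5), (2,5)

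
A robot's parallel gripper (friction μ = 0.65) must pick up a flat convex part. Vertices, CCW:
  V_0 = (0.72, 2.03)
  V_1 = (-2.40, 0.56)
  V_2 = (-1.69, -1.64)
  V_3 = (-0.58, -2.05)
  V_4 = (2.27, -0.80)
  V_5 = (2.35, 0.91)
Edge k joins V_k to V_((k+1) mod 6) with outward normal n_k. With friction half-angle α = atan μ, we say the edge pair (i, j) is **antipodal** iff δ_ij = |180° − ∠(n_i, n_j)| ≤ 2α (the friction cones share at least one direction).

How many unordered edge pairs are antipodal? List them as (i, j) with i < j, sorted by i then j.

count = 7; pairs: (0,2), (0,3), (0,4), (1,4), (1,5), (2,5), (3,5)

α = atan 0.65 = 33.02°;  2α = 66.05°
n_0 = (-0.4262, +0.9046)
n_1 = (-0.9517, -0.3071)
n_2 = (-0.3465, -0.9381)
n_3 = (+0.4017, -0.9158)
n_4 = (+0.9989, -0.0467)
n_5 = (+0.5663, +0.8242)
  (0,1): δ = 97.34°  ·
  (0,2): δ = 45.50°  ✓
  (0,3): δ = 1.55°  ✓
  (0,4): δ = 62.09°  ✓
  (0,5): δ = 120.28°  ·
  (1,2): δ = 128.16°  ·
  (1,3): δ = 84.20°  ·
  (1,4): δ = 20.56°  ✓
  (1,5): δ = 37.62°  ✓
  (2,3): δ = 136.05°  ·
  (2,4): δ = 72.41°  ·
  (2,5): δ = 14.22°  ✓
  (3,4): δ = 116.36°  ·
  (3,5): δ = 58.18°  ✓
  (4,5): δ = 121.82°  ·
antipodal pairs: 7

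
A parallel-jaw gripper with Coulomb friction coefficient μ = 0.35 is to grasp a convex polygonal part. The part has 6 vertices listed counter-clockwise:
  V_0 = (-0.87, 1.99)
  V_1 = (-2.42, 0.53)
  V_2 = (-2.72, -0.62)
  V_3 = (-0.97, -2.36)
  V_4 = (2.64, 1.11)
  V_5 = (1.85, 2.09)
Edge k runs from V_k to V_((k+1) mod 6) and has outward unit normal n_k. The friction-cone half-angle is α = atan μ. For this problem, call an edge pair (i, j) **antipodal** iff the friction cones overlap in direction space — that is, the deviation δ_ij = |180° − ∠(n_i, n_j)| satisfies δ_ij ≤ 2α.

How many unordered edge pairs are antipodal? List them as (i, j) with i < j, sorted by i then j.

α = atan 0.35 = 19.29°;  2α = 38.58°
n_0 = (-0.6857, +0.7279)
n_1 = (-0.9676, +0.2524)
n_2 = (-0.7051, -0.7091)
n_3 = (+0.6930, -0.7209)
n_4 = (+0.7785, +0.6276)
n_5 = (-0.0367, +0.9993)
  (0,1): δ = 147.91°  ·
  (0,2): δ = 88.12°  ·
  (0,3): δ = 0.58°  ✓
  (0,4): δ = 85.59°  ·
  (0,5): δ = 138.82°  ·
  (1,2): δ = 120.21°  ·
  (1,3): δ = 31.51°  ✓
  (1,4): δ = 53.49°  ·
  (1,5): δ = 106.73°  ·
  (2,3): δ = 91.30°  ·
  (2,4): δ = 6.29°  ✓
  (2,5): δ = 46.94°  ·
  (3,4): δ = 94.99°  ·
  (3,5): δ = 41.76°  ·
  (4,5): δ = 126.77°  ·
antipodal pairs: 3

count = 3; pairs: (0,3), (1,3), (2,4)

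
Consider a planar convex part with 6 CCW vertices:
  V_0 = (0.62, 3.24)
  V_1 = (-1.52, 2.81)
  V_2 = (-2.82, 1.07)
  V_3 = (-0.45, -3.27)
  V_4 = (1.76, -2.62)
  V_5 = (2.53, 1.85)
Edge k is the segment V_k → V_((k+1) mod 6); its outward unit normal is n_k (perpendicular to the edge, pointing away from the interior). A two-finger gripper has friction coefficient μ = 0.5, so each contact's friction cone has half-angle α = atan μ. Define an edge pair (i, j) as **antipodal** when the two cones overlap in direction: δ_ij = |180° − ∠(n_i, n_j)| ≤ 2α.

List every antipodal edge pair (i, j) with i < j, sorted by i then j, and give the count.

count = 6; pairs: (0,3), (1,3), (1,4), (2,4), (2,5), (3,5)

α = atan 0.5 = 26.57°;  2α = 53.13°
n_0 = (-0.1970, +0.9804)
n_1 = (-0.8011, +0.5985)
n_2 = (-0.8777, -0.4793)
n_3 = (+0.2822, -0.9594)
n_4 = (+0.9855, -0.1698)
n_5 = (+0.5884, +0.8086)
  (0,1): δ = 138.13°  ·
  (0,2): δ = 72.72°  ·
  (0,3): δ = 5.03°  ✓
  (0,4): δ = 68.86°  ·
  (0,5): δ = 132.59°  ·
  (1,2): δ = 114.60°  ·
  (1,3): δ = 36.85°  ✓
  (1,4): δ = 26.99°  ✓
  (1,5): δ = 90.72°  ·
  (2,3): δ = 102.25°  ·
  (2,4): δ = 38.41°  ✓
  (2,5): δ = 25.32°  ✓
  (3,4): δ = 116.16°  ·
  (3,5): δ = 52.43°  ✓
  (4,5): δ = 116.27°  ·
antipodal pairs: 6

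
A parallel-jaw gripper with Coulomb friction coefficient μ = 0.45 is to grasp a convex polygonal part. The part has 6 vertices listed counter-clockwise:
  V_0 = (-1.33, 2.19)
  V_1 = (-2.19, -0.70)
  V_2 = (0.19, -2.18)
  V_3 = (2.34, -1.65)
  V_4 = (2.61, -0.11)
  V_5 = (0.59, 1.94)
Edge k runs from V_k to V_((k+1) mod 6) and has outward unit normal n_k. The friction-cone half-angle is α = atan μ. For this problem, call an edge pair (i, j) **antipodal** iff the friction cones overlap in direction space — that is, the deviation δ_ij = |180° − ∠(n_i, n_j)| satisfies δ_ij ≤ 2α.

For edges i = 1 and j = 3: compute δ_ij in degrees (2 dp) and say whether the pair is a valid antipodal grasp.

α = atan 0.45 = 24.23°;  2α = 48.46°
edge 1: e_1 = (+2.38, -1.48);  n_1 = (-0.5281, -0.8492)
edge 3: e_3 = (+0.27, +1.54);  n_3 = (+0.9850, -0.1727)
∠(n_1, n_3) = 111.93°
δ = |180° − 111.93°| = 68.07°
68.07° > 2α = 48.46°  →  invalid

δ = 68.07°, invalid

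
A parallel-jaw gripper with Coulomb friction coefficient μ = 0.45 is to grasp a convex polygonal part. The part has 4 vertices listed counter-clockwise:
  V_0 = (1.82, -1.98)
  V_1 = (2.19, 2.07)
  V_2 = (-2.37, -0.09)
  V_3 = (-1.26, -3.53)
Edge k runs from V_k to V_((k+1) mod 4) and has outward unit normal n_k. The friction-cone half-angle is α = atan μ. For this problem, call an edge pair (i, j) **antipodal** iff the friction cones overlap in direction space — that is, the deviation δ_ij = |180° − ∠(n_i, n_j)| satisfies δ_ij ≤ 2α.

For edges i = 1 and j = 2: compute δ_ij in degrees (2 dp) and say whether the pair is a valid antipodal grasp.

δ = 97.46°, invalid

α = atan 0.45 = 24.23°;  2α = 48.46°
edge 1: e_1 = (-4.56, -2.16);  n_1 = (-0.4281, +0.9037)
edge 2: e_2 = (+1.11, -3.44);  n_2 = (-0.9517, -0.3071)
∠(n_1, n_2) = 82.54°
δ = |180° − 82.54°| = 97.46°
97.46° > 2α = 48.46°  →  invalid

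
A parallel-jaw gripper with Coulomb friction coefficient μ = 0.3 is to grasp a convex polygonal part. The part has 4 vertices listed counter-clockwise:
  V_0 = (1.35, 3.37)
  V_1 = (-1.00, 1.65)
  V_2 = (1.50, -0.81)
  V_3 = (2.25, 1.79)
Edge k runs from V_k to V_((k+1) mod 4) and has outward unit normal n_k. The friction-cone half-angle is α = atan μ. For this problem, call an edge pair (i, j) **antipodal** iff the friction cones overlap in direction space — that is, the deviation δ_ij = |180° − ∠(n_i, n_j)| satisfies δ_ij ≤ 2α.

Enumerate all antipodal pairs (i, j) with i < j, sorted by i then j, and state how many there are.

α = atan 0.3 = 16.70°;  2α = 33.40°
n_0 = (-0.5906, +0.8070)
n_1 = (-0.7014, -0.7128)
n_2 = (+0.9608, -0.2772)
n_3 = (+0.8689, +0.4950)
  (0,1): δ = 80.74°  ·
  (0,2): δ = 37.71°  ·
  (0,3): δ = 83.47°  ·
  (1,2): δ = 61.55°  ·
  (1,3): δ = 15.80°  ✓
  (2,3): δ = 134.24°  ·
antipodal pairs: 1

count = 1; pairs: (1,3)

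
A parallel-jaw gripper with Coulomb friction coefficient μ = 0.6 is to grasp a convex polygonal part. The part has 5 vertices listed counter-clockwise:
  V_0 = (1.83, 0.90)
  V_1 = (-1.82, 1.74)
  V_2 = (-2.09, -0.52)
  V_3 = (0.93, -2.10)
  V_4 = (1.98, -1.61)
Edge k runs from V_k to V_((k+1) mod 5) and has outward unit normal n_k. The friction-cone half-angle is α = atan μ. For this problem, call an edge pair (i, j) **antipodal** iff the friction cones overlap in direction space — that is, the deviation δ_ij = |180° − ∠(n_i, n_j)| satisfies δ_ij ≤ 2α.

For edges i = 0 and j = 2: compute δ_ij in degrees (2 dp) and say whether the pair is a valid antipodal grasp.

δ = 14.66°, valid

α = atan 0.6 = 30.96°;  2α = 61.93°
edge 0: e_0 = (-3.65, +0.84);  n_0 = (+0.2243, +0.9745)
edge 2: e_2 = (+3.02, -1.58);  n_2 = (-0.4636, -0.8861)
∠(n_0, n_2) = 165.34°
δ = |180° − 165.34°| = 14.66°
14.66° ≤ 2α = 61.93°  →  valid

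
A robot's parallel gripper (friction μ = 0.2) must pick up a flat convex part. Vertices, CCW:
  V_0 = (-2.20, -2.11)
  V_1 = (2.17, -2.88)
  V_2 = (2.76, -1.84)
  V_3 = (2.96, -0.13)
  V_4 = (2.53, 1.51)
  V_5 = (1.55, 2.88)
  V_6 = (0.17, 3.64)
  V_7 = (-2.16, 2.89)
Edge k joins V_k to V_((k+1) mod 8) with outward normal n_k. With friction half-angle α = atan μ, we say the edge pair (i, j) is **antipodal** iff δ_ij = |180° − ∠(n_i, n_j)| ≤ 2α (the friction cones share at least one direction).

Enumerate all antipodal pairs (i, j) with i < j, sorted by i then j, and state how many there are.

count = 3; pairs: (0,5), (2,7), (3,7)

α = atan 0.2 = 11.31°;  2α = 22.62°
n_0 = (-0.1735, -0.9848)
n_1 = (+0.8698, -0.4934)
n_2 = (+0.9932, -0.1162)
n_3 = (+0.9673, +0.2536)
n_4 = (+0.8133, +0.5818)
n_5 = (+0.4824, +0.8759)
n_6 = (-0.3064, +0.9519)
n_7 = (-1.0000, +0.0080)
  (0,1): δ = 109.57°  ·
  (0,2): δ = 86.68°  ·
  (0,3): δ = 65.32°  ·
  (0,4): δ = 44.43°  ·
  (0,5): δ = 18.85°  ✓
  (0,6): δ = 27.84°  ·
  (0,7): δ = 99.53°  ·
  (1,2): δ = 157.10°  ·
  (1,3): δ = 135.74°  ·
  (1,4): δ = 114.86°  ·
  (1,5): δ = 89.28°  ·
  (1,6): δ = 42.59°  ·
  (1,7): δ = 29.11°  ·
  (2,3): δ = 158.64°  ·
  (2,4): δ = 137.75°  ·
  (2,5): δ = 112.17°  ·
  (2,6): δ = 65.49°  ·
  (2,7): δ = 6.21°  ✓
  (3,4): δ = 159.11°  ·
  (3,5): δ = 133.53°  ·
  (3,6): δ = 86.85°  ·
  (3,7): δ = 15.15°  ✓
  (4,5): δ = 154.42°  ·
  (4,6): δ = 107.73°  ·
  (4,7): δ = 36.04°  ·
  (5,6): δ = 133.31°  ·
  (5,7): δ = 61.62°  ·
  (6,7): δ = 108.30°  ·
antipodal pairs: 3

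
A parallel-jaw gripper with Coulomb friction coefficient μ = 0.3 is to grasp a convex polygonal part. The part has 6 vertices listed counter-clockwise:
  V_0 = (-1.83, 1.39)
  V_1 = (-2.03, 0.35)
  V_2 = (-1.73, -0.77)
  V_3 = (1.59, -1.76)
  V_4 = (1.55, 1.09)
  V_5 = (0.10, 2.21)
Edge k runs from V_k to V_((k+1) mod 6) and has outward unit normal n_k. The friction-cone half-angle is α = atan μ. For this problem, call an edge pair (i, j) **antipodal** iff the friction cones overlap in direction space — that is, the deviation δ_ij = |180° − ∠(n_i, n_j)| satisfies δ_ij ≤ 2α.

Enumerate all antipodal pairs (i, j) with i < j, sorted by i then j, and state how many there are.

α = atan 0.3 = 16.70°;  2α = 33.40°
n_0 = (-0.9820, +0.1888)
n_1 = (-0.9659, -0.2587)
n_2 = (-0.2858, -0.9583)
n_3 = (+0.9999, +0.0140)
n_4 = (+0.6113, +0.7914)
n_5 = (-0.3910, +0.9204)
  (0,1): δ = 154.12°  ·
  (0,2): δ = 95.72°  ·
  (0,3): δ = 11.69°  ✓
  (0,4): δ = 63.20°  ·
  (0,5): δ = 123.90°  ·
  (1,2): δ = 121.60°  ·
  (1,3): δ = 14.19°  ✓
  (1,4): δ = 37.32°  ·
  (1,5): δ = 98.02°  ·
  (2,3): δ = 72.59°  ·
  (2,4): δ = 21.08°  ✓
  (2,5): δ = 39.62°  ·
  (3,4): δ = 128.49°  ·
  (3,5): δ = 67.78°  ·
  (4,5): δ = 119.30°  ·
antipodal pairs: 3

count = 3; pairs: (0,3), (1,3), (2,4)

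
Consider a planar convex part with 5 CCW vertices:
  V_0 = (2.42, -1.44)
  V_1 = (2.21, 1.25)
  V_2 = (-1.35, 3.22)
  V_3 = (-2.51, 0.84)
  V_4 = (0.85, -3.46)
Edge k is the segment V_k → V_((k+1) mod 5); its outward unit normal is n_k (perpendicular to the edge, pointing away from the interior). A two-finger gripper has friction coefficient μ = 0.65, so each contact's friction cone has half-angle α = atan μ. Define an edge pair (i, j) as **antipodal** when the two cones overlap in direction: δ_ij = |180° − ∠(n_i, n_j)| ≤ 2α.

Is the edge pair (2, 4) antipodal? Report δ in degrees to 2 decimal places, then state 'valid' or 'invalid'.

δ = 11.87°, valid

α = atan 0.65 = 33.02°;  2α = 66.05°
edge 2: e_2 = (-1.16, -2.38);  n_2 = (-0.8989, +0.4381)
edge 4: e_4 = (+1.57, +2.02);  n_4 = (+0.7896, -0.6137)
∠(n_2, n_4) = 168.13°
δ = |180° − 168.13°| = 11.87°
11.87° ≤ 2α = 66.05°  →  valid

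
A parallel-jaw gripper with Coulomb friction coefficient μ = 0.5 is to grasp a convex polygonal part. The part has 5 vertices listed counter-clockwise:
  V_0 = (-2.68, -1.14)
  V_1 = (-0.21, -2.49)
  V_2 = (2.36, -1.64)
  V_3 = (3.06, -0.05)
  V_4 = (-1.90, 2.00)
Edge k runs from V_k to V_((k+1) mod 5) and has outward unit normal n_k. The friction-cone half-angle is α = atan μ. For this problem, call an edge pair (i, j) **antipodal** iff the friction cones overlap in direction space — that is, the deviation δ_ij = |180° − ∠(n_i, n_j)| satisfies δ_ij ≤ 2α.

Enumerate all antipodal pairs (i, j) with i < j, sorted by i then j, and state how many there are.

count = 3; pairs: (0,3), (1,3), (2,4)

α = atan 0.5 = 26.57°;  2α = 53.13°
n_0 = (-0.4796, -0.8775)
n_1 = (+0.3140, -0.9494)
n_2 = (+0.9152, -0.4029)
n_3 = (+0.3820, +0.9242)
n_4 = (-0.9705, +0.2411)
  (0,1): δ = 133.04°  ·
  (0,2): δ = 85.10°  ·
  (0,3): δ = 6.20°  ✓
  (0,4): δ = 104.71°  ·
  (1,2): δ = 132.06°  ·
  (1,3): δ = 40.76°  ✓
  (1,4): δ = 57.75°  ·
  (2,3): δ = 88.69°  ·
  (2,4): δ = 9.81°  ✓
  (3,4): δ = 81.49°  ·
antipodal pairs: 3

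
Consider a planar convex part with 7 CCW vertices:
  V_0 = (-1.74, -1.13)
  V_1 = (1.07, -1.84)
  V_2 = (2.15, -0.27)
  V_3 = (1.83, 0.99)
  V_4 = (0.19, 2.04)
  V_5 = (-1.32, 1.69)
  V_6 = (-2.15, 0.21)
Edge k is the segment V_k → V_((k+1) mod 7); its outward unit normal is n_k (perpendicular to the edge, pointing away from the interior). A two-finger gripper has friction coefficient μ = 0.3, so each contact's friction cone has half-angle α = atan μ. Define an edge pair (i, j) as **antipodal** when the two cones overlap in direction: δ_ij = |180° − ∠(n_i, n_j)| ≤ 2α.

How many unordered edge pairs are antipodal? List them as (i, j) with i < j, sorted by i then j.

α = atan 0.3 = 16.70°;  2α = 33.40°
n_0 = (-0.2450, -0.9695)
n_1 = (+0.8239, -0.5668)
n_2 = (+0.9692, +0.2462)
n_3 = (+0.5392, +0.8422)
n_4 = (-0.2258, +0.9742)
n_5 = (-0.8722, +0.4891)
n_6 = (-0.9562, -0.2926)
  (0,1): δ = 110.34°  ·
  (0,2): δ = 61.57°  ·
  (0,3): δ = 18.45°  ✓
  (0,4): δ = 27.23°  ✓
  (0,5): δ = 74.90°  ·
  (0,6): δ = 121.19°  ·
  (1,2): δ = 131.23°  ·
  (1,3): δ = 88.11°  ·
  (1,4): δ = 42.43°  ·
  (1,5): δ = 5.24°  ✓
  (1,6): δ = 51.54°  ·
  (2,3): δ = 136.88°  ·
  (2,4): δ = 91.20°  ·
  (2,5): δ = 43.53°  ·
  (2,6): δ = 2.76°  ✓
  (3,4): δ = 134.32°  ·
  (3,5): δ = 86.66°  ·
  (3,6): δ = 40.36°  ·
  (4,5): δ = 132.33°  ·
  (4,6): δ = 86.04°  ·
  (5,6): δ = 133.70°  ·
antipodal pairs: 4

count = 4; pairs: (0,3), (0,4), (1,5), (2,6)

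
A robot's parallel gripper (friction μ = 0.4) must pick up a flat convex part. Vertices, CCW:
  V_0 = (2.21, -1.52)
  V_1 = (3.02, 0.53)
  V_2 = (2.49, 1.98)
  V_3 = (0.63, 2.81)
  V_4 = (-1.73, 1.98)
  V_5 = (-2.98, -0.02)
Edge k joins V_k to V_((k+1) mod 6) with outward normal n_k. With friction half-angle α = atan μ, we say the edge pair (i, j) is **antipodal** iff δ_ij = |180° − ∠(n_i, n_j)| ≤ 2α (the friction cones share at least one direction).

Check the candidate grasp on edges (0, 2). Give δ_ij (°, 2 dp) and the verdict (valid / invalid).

δ = 92.49°, invalid

α = atan 0.4 = 21.80°;  2α = 43.60°
edge 0: e_0 = (+0.81, +2.05);  n_0 = (+0.9300, -0.3675)
edge 2: e_2 = (-1.86, +0.83);  n_2 = (+0.4075, +0.9132)
∠(n_0, n_2) = 87.51°
δ = |180° − 87.51°| = 92.49°
92.49° > 2α = 43.60°  →  invalid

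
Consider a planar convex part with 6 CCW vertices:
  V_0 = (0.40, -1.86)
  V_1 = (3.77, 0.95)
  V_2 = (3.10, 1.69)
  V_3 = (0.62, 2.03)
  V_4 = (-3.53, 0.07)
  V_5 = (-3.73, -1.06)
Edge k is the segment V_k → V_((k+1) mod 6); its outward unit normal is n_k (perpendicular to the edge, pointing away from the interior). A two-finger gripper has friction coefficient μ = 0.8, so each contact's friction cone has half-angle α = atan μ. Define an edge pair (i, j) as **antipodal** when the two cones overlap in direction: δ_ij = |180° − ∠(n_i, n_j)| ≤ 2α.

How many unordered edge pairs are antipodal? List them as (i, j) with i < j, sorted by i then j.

count = 7; pairs: (0,2), (0,3), (0,4), (1,4), (1,5), (2,5), (3,5)

α = atan 0.8 = 38.66°;  2α = 77.32°
n_0 = (+0.6404, -0.7680)
n_1 = (+0.7413, +0.6712)
n_2 = (+0.1358, +0.9907)
n_3 = (-0.4271, +0.9042)
n_4 = (-0.9847, +0.1743)
n_5 = (-0.1902, -0.9818)
  (0,1): δ = 87.66°  ·
  (0,2): δ = 47.63°  ✓
  (0,3): δ = 14.54°  ✓
  (0,4): δ = 40.14°  ✓
  (0,5): δ = 129.22°  ·
  (1,2): δ = 139.96°  ·
  (1,3): δ = 106.88°  ·
  (1,4): δ = 52.19°  ✓
  (1,5): δ = 36.88°  ✓
  (2,3): δ = 146.91°  ·
  (2,4): δ = 92.23°  ·
  (2,5): δ = 3.16°  ✓
  (3,4): δ = 125.32°  ·
  (3,5): δ = 36.24°  ✓
  (4,5): δ = 90.93°  ·
antipodal pairs: 7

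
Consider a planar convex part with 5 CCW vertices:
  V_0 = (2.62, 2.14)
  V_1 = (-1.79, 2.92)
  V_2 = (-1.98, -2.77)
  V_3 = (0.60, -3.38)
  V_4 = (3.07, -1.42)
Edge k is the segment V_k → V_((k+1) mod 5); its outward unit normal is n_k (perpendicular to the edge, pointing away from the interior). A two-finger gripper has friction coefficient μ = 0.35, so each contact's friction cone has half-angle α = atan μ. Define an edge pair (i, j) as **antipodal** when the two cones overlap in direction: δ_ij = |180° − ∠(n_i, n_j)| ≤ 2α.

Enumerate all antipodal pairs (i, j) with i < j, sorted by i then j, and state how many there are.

α = atan 0.35 = 19.29°;  2α = 38.58°
n_0 = (+0.1742, +0.9847)
n_1 = (-0.9994, +0.0334)
n_2 = (-0.2301, -0.9732)
n_3 = (+0.6216, -0.7833)
n_4 = (+0.9921, +0.1254)
  (0,1): δ = 81.88°  ·
  (0,2): δ = 3.27°  ✓
  (0,3): δ = 48.46°  ·
  (0,4): δ = 107.23°  ·
  (1,2): δ = 101.39°  ·
  (1,3): δ = 49.65°  ·
  (1,4): δ = 9.12°  ✓
  (2,3): δ = 128.26°  ·
  (2,4): δ = 69.49°  ·
  (3,4): δ = 121.23°  ·
antipodal pairs: 2

count = 2; pairs: (0,2), (1,4)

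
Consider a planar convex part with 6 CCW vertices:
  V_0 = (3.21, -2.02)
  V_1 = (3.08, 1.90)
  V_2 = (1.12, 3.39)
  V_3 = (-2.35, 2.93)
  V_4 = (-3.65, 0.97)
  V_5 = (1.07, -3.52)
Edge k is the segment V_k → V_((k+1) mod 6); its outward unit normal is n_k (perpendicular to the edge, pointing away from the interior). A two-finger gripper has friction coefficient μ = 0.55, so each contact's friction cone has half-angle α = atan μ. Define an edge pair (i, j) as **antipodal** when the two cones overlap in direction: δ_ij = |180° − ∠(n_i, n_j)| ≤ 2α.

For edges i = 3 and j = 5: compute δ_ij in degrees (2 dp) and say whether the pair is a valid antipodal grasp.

δ = 21.42°, valid

α = atan 0.55 = 28.81°;  2α = 57.62°
edge 3: e_3 = (-1.30, -1.96);  n_3 = (-0.8334, +0.5527)
edge 5: e_5 = (+2.14, +1.50);  n_5 = (+0.5740, -0.8189)
∠(n_3, n_5) = 158.58°
δ = |180° − 158.58°| = 21.42°
21.42° ≤ 2α = 57.62°  →  valid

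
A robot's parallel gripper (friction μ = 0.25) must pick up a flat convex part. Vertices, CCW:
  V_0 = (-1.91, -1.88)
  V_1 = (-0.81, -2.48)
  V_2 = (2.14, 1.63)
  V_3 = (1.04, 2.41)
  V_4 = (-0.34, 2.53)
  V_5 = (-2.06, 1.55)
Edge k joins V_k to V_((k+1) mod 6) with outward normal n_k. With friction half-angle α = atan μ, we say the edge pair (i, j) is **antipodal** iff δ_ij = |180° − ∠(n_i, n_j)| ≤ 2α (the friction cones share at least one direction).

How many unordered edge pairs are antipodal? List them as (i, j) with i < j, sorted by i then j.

count = 3; pairs: (0,2), (0,3), (1,4)

α = atan 0.25 = 14.04°;  2α = 28.07°
n_0 = (-0.4789, -0.8779)
n_1 = (+0.8124, -0.5831)
n_2 = (+0.5784, +0.8157)
n_3 = (+0.0866, +0.9962)
n_4 = (-0.4951, +0.8689)
n_5 = (-0.9990, -0.0437)
  (0,1): δ = 97.06°  ·
  (0,2): δ = 6.73°  ✓
  (0,3): δ = 23.64°  ✓
  (0,4): δ = 58.28°  ·
  (0,5): δ = 121.11°  ·
  (1,2): δ = 89.67°  ·
  (1,3): δ = 59.30°  ·
  (1,4): δ = 24.66°  ✓
  (1,5): δ = 38.17°  ·
  (2,3): δ = 149.63°  ·
  (2,4): δ = 114.99°  ·
  (2,5): δ = 52.16°  ·
  (3,4): δ = 145.36°  ·
  (3,5): δ = 82.53°  ·
  (4,5): δ = 117.17°  ·
antipodal pairs: 3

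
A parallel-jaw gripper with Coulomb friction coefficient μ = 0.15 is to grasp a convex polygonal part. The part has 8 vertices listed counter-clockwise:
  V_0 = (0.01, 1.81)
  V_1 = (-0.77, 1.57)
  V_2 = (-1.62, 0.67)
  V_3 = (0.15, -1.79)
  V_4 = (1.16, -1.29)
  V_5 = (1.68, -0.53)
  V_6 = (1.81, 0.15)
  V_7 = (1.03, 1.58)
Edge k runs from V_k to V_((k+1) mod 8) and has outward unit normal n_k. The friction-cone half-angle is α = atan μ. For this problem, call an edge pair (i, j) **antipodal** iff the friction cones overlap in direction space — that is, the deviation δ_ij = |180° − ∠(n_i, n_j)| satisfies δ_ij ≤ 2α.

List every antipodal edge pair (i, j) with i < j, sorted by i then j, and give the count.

count = 3; pairs: (0,3), (1,4), (2,6)

α = atan 0.15 = 8.53°;  2α = 17.06°
n_0 = (-0.2941, +0.9558)
n_1 = (-0.7270, +0.6866)
n_2 = (-0.8117, -0.5840)
n_3 = (+0.4437, -0.8962)
n_4 = (+0.8253, -0.5647)
n_5 = (+0.9822, -0.1878)
n_6 = (+0.8779, +0.4789)
n_7 = (+0.2200, +0.9755)
  (0,1): δ = 150.47°  ·
  (0,2): δ = 71.37°  ·
  (0,3): δ = 9.23°  ✓
  (0,4): δ = 38.52°  ·
  (0,5): δ = 62.07°  ·
  (0,6): δ = 101.51°  ·
  (0,7): δ = 150.19°  ·
  (1,2): δ = 100.90°  ·
  (1,3): δ = 20.30°  ·
  (1,4): δ = 8.98°  ✓
  (1,5): δ = 32.54°  ·
  (1,6): δ = 71.97°  ·
  (1,7): δ = 120.66°  ·
  (2,3): δ = 99.40°  ·
  (2,4): δ = 70.12°  ·
  (2,5): δ = 46.56°  ·
  (2,6): δ = 7.13°  ✓
  (2,7): δ = 41.56°  ·
  (3,4): δ = 150.72°  ·
  (3,5): δ = 127.16°  ·
  (3,6): δ = 87.73°  ·
  (3,7): δ = 39.04°  ·
  (4,5): δ = 156.44°  ·
  (4,6): δ = 117.01°  ·
  (4,7): δ = 68.33°  ·
  (5,6): δ = 140.57°  ·
  (5,7): δ = 91.88°  ·
  (6,7): δ = 131.32°  ·
antipodal pairs: 3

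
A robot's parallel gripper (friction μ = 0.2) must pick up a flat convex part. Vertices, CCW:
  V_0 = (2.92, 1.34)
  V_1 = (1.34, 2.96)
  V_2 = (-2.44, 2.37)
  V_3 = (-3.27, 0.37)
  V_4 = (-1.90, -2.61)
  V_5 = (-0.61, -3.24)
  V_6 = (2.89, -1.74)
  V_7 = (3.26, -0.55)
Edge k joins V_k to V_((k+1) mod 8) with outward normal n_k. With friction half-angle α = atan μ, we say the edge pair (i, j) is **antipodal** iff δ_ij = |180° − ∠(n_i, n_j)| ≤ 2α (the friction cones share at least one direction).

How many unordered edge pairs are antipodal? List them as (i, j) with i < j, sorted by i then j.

α = atan 0.2 = 11.31°;  2α = 22.62°
n_0 = (+0.7159, +0.6982)
n_1 = (-0.1542, +0.9880)
n_2 = (-0.9236, +0.3833)
n_3 = (-0.9086, -0.4177)
n_4 = (-0.4388, -0.8986)
n_5 = (+0.3939, -0.9191)
n_6 = (+0.9549, -0.2969)
n_7 = (+0.9842, +0.1771)
  (0,1): δ = 125.41°  ·
  (0,2): δ = 66.82°  ·
  (0,3): δ = 19.59°  ✓
  (0,4): δ = 19.69°  ✓
  (0,5): δ = 68.91°  ·
  (0,6): δ = 118.44°  ·
  (0,7): δ = 145.91°  ·
  (1,2): δ = 121.41°  ·
  (1,3): δ = 74.18°  ·
  (1,4): δ = 34.90°  ·
  (1,5): δ = 14.33°  ✓
  (1,6): δ = 63.86°  ·
  (1,7): δ = 91.33°  ·
  (2,3): δ = 132.77°  ·
  (2,4): δ = 93.49°  ·
  (2,5): δ = 44.26°  ·
  (2,6): δ = 5.27°  ✓
  (2,7): δ = 32.74°  ·
  (3,4): δ = 140.72°  ·
  (3,5): δ = 91.49°  ·
  (3,6): δ = 41.96°  ·
  (3,7): δ = 14.49°  ✓
  (4,5): δ = 130.77°  ·
  (4,6): δ = 81.24°  ·
  (4,7): δ = 53.77°  ·
  (5,6): δ = 130.47°  ·
  (5,7): δ = 103.00°  ·
  (6,7): δ = 152.53°  ·
antipodal pairs: 5

count = 5; pairs: (0,3), (0,4), (1,5), (2,6), (3,7)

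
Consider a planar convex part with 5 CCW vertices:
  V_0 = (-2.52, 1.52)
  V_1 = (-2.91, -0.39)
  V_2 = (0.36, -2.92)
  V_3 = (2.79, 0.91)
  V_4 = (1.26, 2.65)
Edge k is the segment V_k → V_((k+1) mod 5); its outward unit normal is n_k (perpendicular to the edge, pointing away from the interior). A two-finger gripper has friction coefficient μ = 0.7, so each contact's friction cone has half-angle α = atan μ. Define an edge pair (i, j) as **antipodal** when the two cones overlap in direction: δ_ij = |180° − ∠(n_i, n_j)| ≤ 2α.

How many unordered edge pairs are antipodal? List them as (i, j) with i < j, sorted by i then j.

α = atan 0.7 = 34.99°;  2α = 69.98°
n_0 = (-0.9798, +0.2001)
n_1 = (-0.6119, -0.7909)
n_2 = (+0.8444, -0.5357)
n_3 = (+0.7510, +0.6603)
n_4 = (-0.2864, +0.9581)
  (0,1): δ = 116.19°  ·
  (0,2): δ = 20.85°  ✓
  (0,3): δ = 52.87°  ✓
  (0,4): δ = 118.18°  ·
  (1,2): δ = 84.66°  ·
  (1,3): δ = 10.95°  ✓
  (1,4): δ = 54.37°  ✓
  (2,3): δ = 106.28°  ·
  (2,4): δ = 40.96°  ✓
  (3,4): δ = 114.68°  ·
antipodal pairs: 5

count = 5; pairs: (0,2), (0,3), (1,3), (1,4), (2,4)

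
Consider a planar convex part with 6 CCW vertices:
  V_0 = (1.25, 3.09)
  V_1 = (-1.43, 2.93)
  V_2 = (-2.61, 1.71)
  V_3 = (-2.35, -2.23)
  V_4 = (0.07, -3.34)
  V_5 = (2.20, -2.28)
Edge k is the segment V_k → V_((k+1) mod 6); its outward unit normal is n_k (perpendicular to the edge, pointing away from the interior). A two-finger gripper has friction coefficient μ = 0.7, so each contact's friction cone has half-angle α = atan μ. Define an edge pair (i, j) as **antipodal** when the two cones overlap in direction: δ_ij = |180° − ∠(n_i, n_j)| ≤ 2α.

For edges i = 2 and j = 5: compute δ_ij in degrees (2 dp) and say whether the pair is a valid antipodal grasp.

δ = 6.26°, valid

α = atan 0.7 = 34.99°;  2α = 69.98°
edge 2: e_2 = (+0.26, -3.94);  n_2 = (-0.9978, -0.0658)
edge 5: e_5 = (-0.95, +5.37);  n_5 = (+0.9847, +0.1742)
∠(n_2, n_5) = 173.74°
δ = |180° − 173.74°| = 6.26°
6.26° ≤ 2α = 69.98°  →  valid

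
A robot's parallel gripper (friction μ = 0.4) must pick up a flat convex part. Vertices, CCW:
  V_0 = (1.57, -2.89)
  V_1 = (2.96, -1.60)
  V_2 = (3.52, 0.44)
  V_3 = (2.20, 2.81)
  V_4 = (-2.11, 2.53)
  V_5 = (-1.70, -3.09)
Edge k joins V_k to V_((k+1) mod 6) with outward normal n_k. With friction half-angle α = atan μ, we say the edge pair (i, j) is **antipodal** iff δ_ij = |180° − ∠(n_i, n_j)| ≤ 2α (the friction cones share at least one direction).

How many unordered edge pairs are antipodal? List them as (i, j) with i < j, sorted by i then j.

α = atan 0.4 = 21.80°;  2α = 43.60°
n_0 = (+0.6802, -0.7330)
n_1 = (+0.9643, -0.2647)
n_2 = (+0.8736, +0.4866)
n_3 = (-0.0648, +0.9979)
n_4 = (-0.9973, -0.0728)
n_5 = (+0.0610, -0.9981)
  (0,1): δ = 148.21°  ·
  (0,2): δ = 103.75°  ·
  (0,3): δ = 39.15°  ✓
  (0,4): δ = 51.31°  ·
  (0,5): δ = 140.64°  ·
  (1,2): δ = 135.53°  ·
  (1,3): δ = 70.93°  ·
  (1,4): δ = 19.52°  ✓
  (1,5): δ = 108.85°  ·
  (2,3): δ = 115.40°  ·
  (2,4): δ = 24.94°  ✓
  (2,5): δ = 64.38°  ·
  (3,4): δ = 89.54°  ·
  (3,5): δ = 0.22°  ✓
  (4,5): δ = 90.67°  ·
antipodal pairs: 4

count = 4; pairs: (0,3), (1,4), (2,4), (3,5)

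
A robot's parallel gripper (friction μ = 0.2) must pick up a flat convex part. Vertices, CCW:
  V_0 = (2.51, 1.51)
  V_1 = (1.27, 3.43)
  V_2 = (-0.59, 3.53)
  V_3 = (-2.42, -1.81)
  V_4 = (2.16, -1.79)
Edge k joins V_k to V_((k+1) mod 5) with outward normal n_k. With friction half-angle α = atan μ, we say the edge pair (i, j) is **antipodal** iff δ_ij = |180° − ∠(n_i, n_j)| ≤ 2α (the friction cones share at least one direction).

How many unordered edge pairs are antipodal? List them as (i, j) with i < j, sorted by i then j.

count = 2; pairs: (1,3), (2,4)

α = atan 0.2 = 11.31°;  2α = 22.62°
n_0 = (+0.8400, +0.5425)
n_1 = (+0.0537, +0.9986)
n_2 = (-0.9460, +0.3242)
n_3 = (+0.0044, -1.0000)
n_4 = (+0.9944, -0.1055)
  (0,1): δ = 125.93°  ·
  (0,2): δ = 51.77°  ·
  (0,3): δ = 57.39°  ·
  (0,4): δ = 141.09°  ·
  (1,2): δ = 105.84°  ·
  (1,3): δ = 3.33°  ✓
  (1,4): δ = 87.02°  ·
  (2,3): δ = 70.83°  ·
  (2,4): δ = 12.86°  ✓
  (3,4): δ = 96.30°  ·
antipodal pairs: 2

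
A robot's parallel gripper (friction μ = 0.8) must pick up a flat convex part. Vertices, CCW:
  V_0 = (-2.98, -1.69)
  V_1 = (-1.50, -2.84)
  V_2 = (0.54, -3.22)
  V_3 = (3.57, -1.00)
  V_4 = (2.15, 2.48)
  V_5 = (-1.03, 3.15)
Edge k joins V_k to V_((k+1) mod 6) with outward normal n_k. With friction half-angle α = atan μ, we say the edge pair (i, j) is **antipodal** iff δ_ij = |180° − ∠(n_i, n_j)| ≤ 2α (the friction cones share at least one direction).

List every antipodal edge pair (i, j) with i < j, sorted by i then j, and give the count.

α = atan 0.8 = 38.66°;  2α = 77.32°
n_0 = (-0.6136, -0.7896)
n_1 = (-0.1831, -0.9831)
n_2 = (+0.5910, -0.8067)
n_3 = (+0.9259, +0.3778)
n_4 = (+0.2062, +0.9785)
n_5 = (-0.9275, +0.3737)
  (0,1): δ = 152.70°  ·
  (0,2): δ = 105.92°  ·
  (0,3): δ = 29.95°  ✓
  (0,4): δ = 25.95°  ✓
  (0,5): δ = 105.90°  ·
  (1,2): δ = 133.22°  ·
  (1,3): δ = 57.25°  ✓
  (1,4): δ = 1.35°  ✓
  (1,5): δ = 78.61°  ·
  (2,3): δ = 104.03°  ·
  (2,4): δ = 48.13°  ✓
  (2,5): δ = 31.83°  ✓
  (3,4): δ = 124.10°  ·
  (3,5): δ = 44.14°  ✓
  (4,5): δ = 100.05°  ·
antipodal pairs: 7

count = 7; pairs: (0,3), (0,4), (1,3), (1,4), (2,4), (2,5), (3,5)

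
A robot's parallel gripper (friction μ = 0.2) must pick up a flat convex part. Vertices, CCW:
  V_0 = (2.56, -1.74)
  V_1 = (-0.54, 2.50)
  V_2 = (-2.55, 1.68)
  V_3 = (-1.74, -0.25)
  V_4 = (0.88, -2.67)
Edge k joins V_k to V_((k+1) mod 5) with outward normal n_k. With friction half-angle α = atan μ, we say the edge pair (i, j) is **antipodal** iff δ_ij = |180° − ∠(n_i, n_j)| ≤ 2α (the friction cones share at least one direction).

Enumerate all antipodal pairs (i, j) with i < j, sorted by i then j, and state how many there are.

count = 3; pairs: (0,2), (0,3), (1,4)

α = atan 0.2 = 11.31°;  2α = 22.62°
n_0 = (+0.8073, +0.5902)
n_1 = (-0.3777, +0.9259)
n_2 = (-0.9221, -0.3870)
n_3 = (-0.6785, -0.7346)
n_4 = (+0.4843, -0.8749)
  (0,1): δ = 103.98°  ·
  (0,2): δ = 13.40°  ✓
  (0,3): δ = 11.10°  ✓
  (0,4): δ = 82.80°  ·
  (1,2): δ = 89.43°  ·
  (1,3): δ = 64.92°  ·
  (1,4): δ = 6.77°  ✓
  (2,3): δ = 155.49°  ·
  (2,4): δ = 83.80°  ·
  (3,4): δ = 108.30°  ·
antipodal pairs: 3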